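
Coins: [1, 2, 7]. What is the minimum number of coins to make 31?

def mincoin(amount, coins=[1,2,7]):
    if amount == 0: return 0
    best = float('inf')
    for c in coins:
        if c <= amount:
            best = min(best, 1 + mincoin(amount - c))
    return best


Building up with DP:
mincoin(0) = 0
mincoin(1) = min(1+mincoin(0)=1+0=1) = 1
mincoin(2) = min(1+mincoin(1)=1+1=2, 1+mincoin(0)=1+0=1) = 1
mincoin(3) = min(1+mincoin(2)=1+1=2, 1+mincoin(1)=1+1=2) = 2
mincoin(4) = min(1+mincoin(3)=1+2=3, 1+mincoin(2)=1+1=2) = 2
mincoin(5) = min(1+mincoin(4)=1+2=3, 1+mincoin(3)=1+2=3) = 3
mincoin(6) = min(1+mincoin(5)=1+3=4, 1+mincoin(4)=1+2=3) = 3
mincoin(7) = min(1+mincoin(6)=1+3=4, 1+mincoin(5)=1+3=4, 1+mincoin(0)=1+0=1) = 1
mincoin(8) = min(1+mincoin(7)=1+1=2, 1+mincoin(6)=1+3=4, 1+mincoin(1)=1+1=2) = 2
mincoin(9) = min(1+mincoin(8)=1+2=3, 1+mincoin(7)=1+1=2, 1+mincoin(2)=1+1=2) = 2
mincoin(10) = min(1+mincoin(9)=1+2=3, 1+mincoin(8)=1+2=3, 1+mincoin(3)=1+2=3) = 3
mincoin(11) = min(1+mincoin(10)=1+3=4, 1+mincoin(9)=1+2=3, 1+mincoin(4)=1+2=3) = 3
mincoin(12) = min(1+mincoin(11)=1+3=4, 1+mincoin(10)=1+3=4, 1+mincoin(5)=1+3=4) = 4
mincoin(13) = min(1+mincoin(12)=1+4=5, 1+mincoin(11)=1+3=4, 1+mincoin(6)=1+3=4) = 4
mincoin(14) = min(1+mincoin(13)=1+4=5, 1+mincoin(12)=1+4=5, 1+mincoin(7)=1+1=2) = 2
mincoin(15) = min(1+mincoin(14)=1+2=3, 1+mincoin(13)=1+4=5, 1+mincoin(8)=1+2=3) = 3
mincoin(16) = min(1+mincoin(15)=1+3=4, 1+mincoin(14)=1+2=3, 1+mincoin(9)=1+2=3) = 3
mincoin(17) = min(1+mincoin(16)=1+3=4, 1+mincoin(15)=1+3=4, 1+mincoin(10)=1+3=4) = 4
mincoin(18) = min(1+mincoin(17)=1+4=5, 1+mincoin(16)=1+3=4, 1+mincoin(11)=1+3=4) = 4
mincoin(19) = min(1+mincoin(18)=1+4=5, 1+mincoin(17)=1+4=5, 1+mincoin(12)=1+4=5) = 5
mincoin(20) = min(1+mincoin(19)=1+5=6, 1+mincoin(18)=1+4=5, 1+mincoin(13)=1+4=5) = 5
mincoin(21) = min(1+mincoin(20)=1+5=6, 1+mincoin(19)=1+5=6, 1+mincoin(14)=1+2=3) = 3
mincoin(22) = min(1+mincoin(21)=1+3=4, 1+mincoin(20)=1+5=6, 1+mincoin(15)=1+3=4) = 4
mincoin(23) = min(1+mincoin(22)=1+4=5, 1+mincoin(21)=1+3=4, 1+mincoin(16)=1+3=4) = 4
mincoin(24) = min(1+mincoin(23)=1+4=5, 1+mincoin(22)=1+4=5, 1+mincoin(17)=1+4=5) = 5
mincoin(25) = min(1+mincoin(24)=1+5=6, 1+mincoin(23)=1+4=5, 1+mincoin(18)=1+4=5) = 5
mincoin(26) = min(1+mincoin(25)=1+5=6, 1+mincoin(24)=1+5=6, 1+mincoin(19)=1+5=6) = 6
mincoin(27) = min(1+mincoin(26)=1+6=7, 1+mincoin(25)=1+5=6, 1+mincoin(20)=1+5=6) = 6
mincoin(28) = min(1+mincoin(27)=1+6=7, 1+mincoin(26)=1+6=7, 1+mincoin(21)=1+3=4) = 4
mincoin(29) = min(1+mincoin(28)=1+4=5, 1+mincoin(27)=1+6=7, 1+mincoin(22)=1+4=5) = 5
mincoin(30) = min(1+mincoin(29)=1+5=6, 1+mincoin(28)=1+4=5, 1+mincoin(23)=1+4=5) = 5
mincoin(31) = min(1+mincoin(30)=1+5=6, 1+mincoin(29)=1+5=6, 1+mincoin(24)=1+5=6) = 6

6


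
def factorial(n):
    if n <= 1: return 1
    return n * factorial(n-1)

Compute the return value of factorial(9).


factorial(9)
= 9 * factorial(8)
= 9 * 8 * factorial(7)
= 9 * 8 * 7 * factorial(6)
= 9 * 8 * 7 * 6 * factorial(5)
= 9 * 8 * 7 * 6 * 5 * factorial(4)
= 9 * 8 * 7 * 6 * 5 * 4 * factorial(3)
= 9 * 8 * 7 * 6 * 5 * 4 * 3 * factorial(2)
= 9 * 8 * 7 * 6 * 5 * 4 * 3 * 2 * factorial(1)
= 9 * 8 * 7 * 6 * 5 * 4 * 3 * 2 * 1
= 362880

362880


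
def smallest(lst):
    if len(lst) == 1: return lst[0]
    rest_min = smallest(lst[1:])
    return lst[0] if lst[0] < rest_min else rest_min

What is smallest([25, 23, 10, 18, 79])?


smallest([25, 23, 10, 18, 79]): compare 25 with smallest([23, 10, 18, 79])
smallest([23, 10, 18, 79]): compare 23 with smallest([10, 18, 79])
smallest([10, 18, 79]): compare 10 with smallest([18, 79])
smallest([18, 79]): compare 18 with smallest([79])
smallest([79]) = 79  (base case)
Compare 18 with 79 -> 18
Compare 10 with 18 -> 10
Compare 23 with 10 -> 10
Compare 25 with 10 -> 10

10


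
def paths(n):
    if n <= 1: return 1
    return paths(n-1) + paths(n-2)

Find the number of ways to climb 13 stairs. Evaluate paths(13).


Building up from base cases:
paths(0) = 1
paths(1) = 1
paths(2) = paths(1) + paths(0) = 1 + 1 = 2
paths(3) = paths(2) + paths(1) = 2 + 1 = 3
paths(4) = paths(3) + paths(2) = 3 + 2 = 5
paths(5) = paths(4) + paths(3) = 5 + 3 = 8
paths(6) = paths(5) + paths(4) = 8 + 5 = 13
paths(7) = paths(6) + paths(5) = 13 + 8 = 21
paths(8) = paths(7) + paths(6) = 21 + 13 = 34
paths(9) = paths(8) + paths(7) = 34 + 21 = 55
paths(10) = paths(9) + paths(8) = 55 + 34 = 89
paths(11) = paths(10) + paths(9) = 89 + 55 = 144
paths(12) = paths(11) + paths(10) = 144 + 89 = 233
paths(13) = paths(12) + paths(11) = 233 + 144 = 377

377


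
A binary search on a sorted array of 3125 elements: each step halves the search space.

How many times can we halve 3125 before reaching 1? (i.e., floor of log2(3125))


3125 / 2 = 1562
1562 / 2 = 781
781 / 2 = 390
390 / 2 = 195
195 / 2 = 97
97 / 2 = 48
48 / 2 = 24
24 / 2 = 12
12 / 2 = 6
6 / 2 = 3
3 / 2 = 1
Reached 1 after 11 halvings

11


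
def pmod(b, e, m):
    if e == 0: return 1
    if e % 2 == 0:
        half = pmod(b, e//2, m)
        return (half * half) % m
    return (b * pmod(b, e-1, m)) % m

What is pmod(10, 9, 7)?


pmod(10, 9, 7): e is odd, compute pmod(10, 8, 7)
  pmod(10, 8, 7): e is even, compute pmod(10, 4, 7)
    pmod(10, 4, 7): e is even, compute pmod(10, 2, 7)
      pmod(10, 2, 7): e is even, compute pmod(10, 1, 7)
        pmod(10, 1, 7): e is odd, compute pmod(10, 0, 7)
          pmod(10, 0, 7) = 1
        (10 * 1) % 7 = 3
      half=3, (3*3) % 7 = 2
    half=2, (2*2) % 7 = 4
  half=4, (4*4) % 7 = 2
(10 * 2) % 7 = 6

6


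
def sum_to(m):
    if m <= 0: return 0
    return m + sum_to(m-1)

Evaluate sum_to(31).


sum_to(31)
= 31 + 30 + 29 + 28 + 27 + 26 + 25 + 24 + 23 + 22 + 21 + 20 + 19 + 18 + 17 + 16 + 15 + 14 + 13 + 12 + 11 + 10 + 9 + 8 + 7 + 6 + 5 + 4 + 3 + 2 + 1 + sum_to(0)
= 31 + 30 + 29 + 28 + 27 + 26 + 25 + 24 + 23 + 22 + 21 + 20 + 19 + 18 + 17 + 16 + 15 + 14 + 13 + 12 + 11 + 10 + 9 + 8 + 7 + 6 + 5 + 4 + 3 + 2 + 1 + 0
= 496

496


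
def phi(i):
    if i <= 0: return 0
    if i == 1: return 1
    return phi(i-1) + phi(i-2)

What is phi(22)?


Computing phi(22) bottom-up:
phi(0) = 0
phi(1) = 1
phi(2) = phi(1) + phi(0) = 1 + 0 = 1
phi(3) = phi(2) + phi(1) = 1 + 1 = 2
phi(4) = phi(3) + phi(2) = 2 + 1 = 3
phi(5) = phi(4) + phi(3) = 3 + 2 = 5
phi(6) = phi(5) + phi(4) = 5 + 3 = 8
phi(7) = phi(6) + phi(5) = 8 + 5 = 13
phi(8) = phi(7) + phi(6) = 13 + 8 = 21
phi(9) = phi(8) + phi(7) = 21 + 13 = 34
phi(10) = phi(9) + phi(8) = 34 + 21 = 55
phi(11) = phi(10) + phi(9) = 55 + 34 = 89
phi(12) = phi(11) + phi(10) = 89 + 55 = 144
phi(13) = phi(12) + phi(11) = 144 + 89 = 233
phi(14) = phi(13) + phi(12) = 233 + 144 = 377
phi(15) = phi(14) + phi(13) = 377 + 233 = 610
phi(16) = phi(15) + phi(14) = 610 + 377 = 987
phi(17) = phi(16) + phi(15) = 987 + 610 = 1597
phi(18) = phi(17) + phi(16) = 1597 + 987 = 2584
phi(19) = phi(18) + phi(17) = 2584 + 1597 = 4181
phi(20) = phi(19) + phi(18) = 4181 + 2584 = 6765
phi(21) = phi(20) + phi(19) = 6765 + 4181 = 10946
phi(22) = phi(21) + phi(20) = 10946 + 6765 = 17711

17711


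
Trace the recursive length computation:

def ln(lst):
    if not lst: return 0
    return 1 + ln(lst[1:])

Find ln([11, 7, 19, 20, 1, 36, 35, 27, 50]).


ln([11, 7, 19, 20, 1, 36, 35, 27, 50]) = 1 + ln([7, 19, 20, 1, 36, 35, 27, 50])
ln([7, 19, 20, 1, 36, 35, 27, 50]) = 1 + ln([19, 20, 1, 36, 35, 27, 50])
ln([19, 20, 1, 36, 35, 27, 50]) = 1 + ln([20, 1, 36, 35, 27, 50])
ln([20, 1, 36, 35, 27, 50]) = 1 + ln([1, 36, 35, 27, 50])
ln([1, 36, 35, 27, 50]) = 1 + ln([36, 35, 27, 50])
ln([36, 35, 27, 50]) = 1 + ln([35, 27, 50])
ln([35, 27, 50]) = 1 + ln([27, 50])
ln([27, 50]) = 1 + ln([50])
ln([50]) = 1 + ln([])
ln([]) = 0  (base case)
Unwinding: 1 + 1 + 1 + 1 + 1 + 1 + 1 + 1 + 1 + 0 = 9

9


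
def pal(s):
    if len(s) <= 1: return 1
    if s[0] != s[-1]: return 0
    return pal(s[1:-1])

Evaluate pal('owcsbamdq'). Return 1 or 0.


pal('owcsbamdq'): s[0]='o' != s[-1]='q' -> return 0
Result: 0 (not a palindrome)

0


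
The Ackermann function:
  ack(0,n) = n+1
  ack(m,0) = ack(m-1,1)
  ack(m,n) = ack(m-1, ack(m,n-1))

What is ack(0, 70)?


ack(0, 70) = 71
Result: ack(0, 70) = 71

71


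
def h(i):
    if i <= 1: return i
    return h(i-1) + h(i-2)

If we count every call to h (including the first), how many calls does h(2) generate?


Let C(n) = total calls for h(n)
C(0) = 1, C(1) = 1
C(2) = 1 + C(1) + C(0) = 1 + 1 + 1 = 3

3


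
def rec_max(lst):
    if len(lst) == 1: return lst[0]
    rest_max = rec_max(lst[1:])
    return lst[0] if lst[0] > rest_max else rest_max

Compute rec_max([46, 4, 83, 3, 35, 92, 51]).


rec_max([46, 4, 83, 3, 35, 92, 51]): compare 46 with rec_max([4, 83, 3, 35, 92, 51])
rec_max([4, 83, 3, 35, 92, 51]): compare 4 with rec_max([83, 3, 35, 92, 51])
rec_max([83, 3, 35, 92, 51]): compare 83 with rec_max([3, 35, 92, 51])
rec_max([3, 35, 92, 51]): compare 3 with rec_max([35, 92, 51])
rec_max([35, 92, 51]): compare 35 with rec_max([92, 51])
rec_max([92, 51]): compare 92 with rec_max([51])
rec_max([51]) = 51  (base case)
Compare 92 with 51 -> 92
Compare 35 with 92 -> 92
Compare 3 with 92 -> 92
Compare 83 with 92 -> 92
Compare 4 with 92 -> 92
Compare 46 with 92 -> 92

92


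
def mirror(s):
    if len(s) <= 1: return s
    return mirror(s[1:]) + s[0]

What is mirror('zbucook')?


mirror('zbucook') = mirror('bucook') + 'z'
mirror('bucook') = mirror('ucook') + 'b'
mirror('ucook') = mirror('cook') + 'u'
mirror('cook') = mirror('ook') + 'c'
mirror('ook') = mirror('ok') + 'o'
mirror('ok') = mirror('k') + 'o'
mirror('k') = 'k'  (base case)
Concatenating: 'k' + 'o' + 'o' + 'c' + 'u' + 'b' + 'z' = 'koocubz'

koocubz


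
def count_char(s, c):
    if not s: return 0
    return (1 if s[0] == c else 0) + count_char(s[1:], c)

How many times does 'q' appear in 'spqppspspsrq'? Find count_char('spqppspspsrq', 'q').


s[0]='s' != 'q' -> 0
s[0]='p' != 'q' -> 0
s[0]='q' == 'q' -> 1
s[0]='p' != 'q' -> 0
s[0]='p' != 'q' -> 0
s[0]='s' != 'q' -> 0
s[0]='p' != 'q' -> 0
s[0]='s' != 'q' -> 0
s[0]='p' != 'q' -> 0
s[0]='s' != 'q' -> 0
s[0]='r' != 'q' -> 0
s[0]='q' == 'q' -> 1
Sum: 0 + 0 + 1 + 0 + 0 + 0 + 0 + 0 + 0 + 0 + 0 + 1 = 2

2


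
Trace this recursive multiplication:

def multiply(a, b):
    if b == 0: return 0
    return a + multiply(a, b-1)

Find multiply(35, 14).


multiply(35, 14) = 35 + multiply(35, 13)
multiply(35, 13) = 35 + multiply(35, 12)
multiply(35, 12) = 35 + multiply(35, 11)
multiply(35, 11) = 35 + multiply(35, 10)
multiply(35, 10) = 35 + multiply(35, 9)
multiply(35, 9) = 35 + multiply(35, 8)
multiply(35, 8) = 35 + multiply(35, 7)
multiply(35, 7) = 35 + multiply(35, 6)
multiply(35, 6) = 35 + multiply(35, 5)
multiply(35, 5) = 35 + multiply(35, 4)
multiply(35, 4) = 35 + multiply(35, 3)
multiply(35, 3) = 35 + multiply(35, 2)
multiply(35, 2) = 35 + multiply(35, 1)
multiply(35, 1) = 35 + multiply(35, 0)
multiply(35, 0) = 0  (base case)
Total: 35 + 35 + 35 + 35 + 35 + 35 + 35 + 35 + 35 + 35 + 35 + 35 + 35 + 35 + 0 = 490

490


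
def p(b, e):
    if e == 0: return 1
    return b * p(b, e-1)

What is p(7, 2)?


p(7, 2)
= 7 * p(7, 1)
= 7 * 7 * p(7, 0)
= 7 * 7 * 1
= 49

49


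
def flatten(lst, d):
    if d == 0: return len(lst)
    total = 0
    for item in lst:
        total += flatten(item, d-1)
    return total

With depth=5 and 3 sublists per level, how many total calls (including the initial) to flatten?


At depth 0 (root): 1 call
At depth 1: each of 1 parents calls flatten on 3 children = 3 calls
At depth 2: each of 3 parents calls flatten on 3 children = 9 calls
At depth 3: each of 9 parents calls flatten on 3 children = 27 calls
At depth 4: each of 27 parents calls flatten on 3 children = 81 calls
At depth 5: each of 81 parents calls flatten on 3 children = 243 calls
Total: 1 + 3 + 9 + 27 + 81 + 243 = 364

364


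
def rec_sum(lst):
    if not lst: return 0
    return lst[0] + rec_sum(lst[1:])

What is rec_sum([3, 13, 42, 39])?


rec_sum([3, 13, 42, 39]) = 3 + rec_sum([13, 42, 39])
rec_sum([13, 42, 39]) = 13 + rec_sum([42, 39])
rec_sum([42, 39]) = 42 + rec_sum([39])
rec_sum([39]) = 39 + rec_sum([])
rec_sum([]) = 0  (base case)
Total: 3 + 13 + 42 + 39 + 0 = 97

97


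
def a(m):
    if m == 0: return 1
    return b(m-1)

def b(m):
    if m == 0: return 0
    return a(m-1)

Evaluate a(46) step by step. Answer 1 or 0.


a(46) = b(45)
b(45) = a(44)
a(44) = b(43)
b(43) = a(42)
a(42) = b(41)
b(41) = a(40)
a(40) = b(39)
b(39) = a(38)
a(38) = b(37)
b(37) = a(36)
a(36) = b(35)
b(35) = a(34)
a(34) = b(33)
b(33) = a(32)
a(32) = b(31)
b(31) = a(30)
a(30) = b(29)
b(29) = a(28)
a(28) = b(27)
b(27) = a(26)
a(26) = b(25)
b(25) = a(24)
a(24) = b(23)
b(23) = a(22)
a(22) = b(21)
b(21) = a(20)
a(20) = b(19)
b(19) = a(18)
a(18) = b(17)
b(17) = a(16)
a(16) = b(15)
b(15) = a(14)
a(14) = b(13)
b(13) = a(12)
a(12) = b(11)
b(11) = a(10)
a(10) = b(9)
b(9) = a(8)
a(8) = b(7)
b(7) = a(6)
a(6) = b(5)
b(5) = a(4)
a(4) = b(3)
b(3) = a(2)
a(2) = b(1)
b(1) = a(0)
a(0) = 1  (base case)
Result: 1

1


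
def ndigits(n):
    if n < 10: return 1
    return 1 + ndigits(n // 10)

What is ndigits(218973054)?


ndigits(218973054) = 1 + ndigits(21897305)
ndigits(21897305) = 1 + ndigits(2189730)
ndigits(2189730) = 1 + ndigits(218973)
ndigits(218973) = 1 + ndigits(21897)
ndigits(21897) = 1 + ndigits(2189)
ndigits(2189) = 1 + ndigits(218)
ndigits(218) = 1 + ndigits(21)
ndigits(21) = 1 + ndigits(2)
ndigits(2) = 1  (base case: 2 < 10)
Unwinding: 1 + 1 + 1 + 1 + 1 + 1 + 1 + 1 + 1 = 9

9


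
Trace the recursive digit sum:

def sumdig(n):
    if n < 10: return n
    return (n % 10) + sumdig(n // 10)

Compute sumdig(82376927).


sumdig(82376927) = 7 + sumdig(8237692)
sumdig(8237692) = 2 + sumdig(823769)
sumdig(823769) = 9 + sumdig(82376)
sumdig(82376) = 6 + sumdig(8237)
sumdig(8237) = 7 + sumdig(823)
sumdig(823) = 3 + sumdig(82)
sumdig(82) = 2 + sumdig(8)
sumdig(8) = 8  (base case)
Total: 7 + 2 + 9 + 6 + 7 + 3 + 2 + 8 = 44

44


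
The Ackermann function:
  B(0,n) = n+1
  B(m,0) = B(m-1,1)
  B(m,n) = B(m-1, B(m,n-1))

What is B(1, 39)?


B(1, 39) = B(0, B(1, 38))
  B(1, 38) = B(0, B(1, 37))
    B(1, 37) = B(0, B(1, 36))
      B(1, 36) = B(0, B(1, 35))
        B(1, 35) = B(0, B(1, 34))
          B(1, 34) = B(0, B(1, 33))
          B(1, 33) = B(0, B(1, 32))
          B(1, 32) = B(0, B(1, 31))
          B(1, 31) = B(0, B(1, 30))
          B(1, 30) = B(0, B(1, 29))
          B(1, 29) = B(0, B(1, 28))
          B(1, 28) = B(0, B(1, 27))
          B(1, 27) = B(0, B(1, 26))
          B(1, 26) = B(0, B(1, 25))
          B(1, 25) = B(0, B(1, 24))
          B(1, 24) = B(0, B(1, 23))
          B(1, 23) = B(0, B(1, 22))
          B(1, 22) = B(0, B(1, 21))
          B(1, 21) = B(0, B(1, 20))
          B(1, 20) = B(0, B(1, 19))
          B(1, 19) = B(0, B(1, 18))
          B(1, 18) = B(0, B(1, 17))
          B(1, 17) = B(0, B(1, 16))
          B(1, 16) = B(0, B(1, 15))
          B(1, 15) = B(0, B(1, 14))
... (trace truncated)
Result: B(1, 39) = 41

41


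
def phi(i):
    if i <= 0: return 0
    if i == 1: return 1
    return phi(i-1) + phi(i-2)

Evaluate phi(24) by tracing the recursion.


Computing phi(24) bottom-up:
phi(0) = 0
phi(1) = 1
phi(2) = phi(1) + phi(0) = 1 + 0 = 1
phi(3) = phi(2) + phi(1) = 1 + 1 = 2
phi(4) = phi(3) + phi(2) = 2 + 1 = 3
phi(5) = phi(4) + phi(3) = 3 + 2 = 5
phi(6) = phi(5) + phi(4) = 5 + 3 = 8
phi(7) = phi(6) + phi(5) = 8 + 5 = 13
phi(8) = phi(7) + phi(6) = 13 + 8 = 21
phi(9) = phi(8) + phi(7) = 21 + 13 = 34
phi(10) = phi(9) + phi(8) = 34 + 21 = 55
phi(11) = phi(10) + phi(9) = 55 + 34 = 89
phi(12) = phi(11) + phi(10) = 89 + 55 = 144
phi(13) = phi(12) + phi(11) = 144 + 89 = 233
phi(14) = phi(13) + phi(12) = 233 + 144 = 377
phi(15) = phi(14) + phi(13) = 377 + 233 = 610
phi(16) = phi(15) + phi(14) = 610 + 377 = 987
phi(17) = phi(16) + phi(15) = 987 + 610 = 1597
phi(18) = phi(17) + phi(16) = 1597 + 987 = 2584
phi(19) = phi(18) + phi(17) = 2584 + 1597 = 4181
phi(20) = phi(19) + phi(18) = 4181 + 2584 = 6765
phi(21) = phi(20) + phi(19) = 6765 + 4181 = 10946
phi(22) = phi(21) + phi(20) = 10946 + 6765 = 17711
phi(23) = phi(22) + phi(21) = 17711 + 10946 = 28657
phi(24) = phi(23) + phi(22) = 28657 + 17711 = 46368

46368


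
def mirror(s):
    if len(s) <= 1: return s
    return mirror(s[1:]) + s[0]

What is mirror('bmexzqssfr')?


mirror('bmexzqssfr') = mirror('mexzqssfr') + 'b'
mirror('mexzqssfr') = mirror('exzqssfr') + 'm'
mirror('exzqssfr') = mirror('xzqssfr') + 'e'
mirror('xzqssfr') = mirror('zqssfr') + 'x'
mirror('zqssfr') = mirror('qssfr') + 'z'
mirror('qssfr') = mirror('ssfr') + 'q'
mirror('ssfr') = mirror('sfr') + 's'
mirror('sfr') = mirror('fr') + 's'
mirror('fr') = mirror('r') + 'f'
mirror('r') = 'r'  (base case)
Concatenating: 'r' + 'f' + 's' + 's' + 'q' + 'z' + 'x' + 'e' + 'm' + 'b' = 'rfssqzxemb'

rfssqzxemb


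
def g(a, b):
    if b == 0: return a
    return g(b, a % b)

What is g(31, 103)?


g(31, 103) = g(103, 31)
g(103, 31) = g(31, 10)
g(31, 10) = g(10, 1)
g(10, 1) = g(1, 0)
g(1, 0) = 1  (base case)

1


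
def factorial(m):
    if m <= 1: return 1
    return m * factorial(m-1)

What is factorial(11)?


factorial(11)
= 11 * factorial(10)
= 11 * 10 * factorial(9)
= 11 * 10 * 9 * factorial(8)
= 11 * 10 * 9 * 8 * factorial(7)
= 11 * 10 * 9 * 8 * 7 * factorial(6)
= 11 * 10 * 9 * 8 * 7 * 6 * factorial(5)
= 11 * 10 * 9 * 8 * 7 * 6 * 5 * factorial(4)
= 11 * 10 * 9 * 8 * 7 * 6 * 5 * 4 * factorial(3)
= 11 * 10 * 9 * 8 * 7 * 6 * 5 * 4 * 3 * factorial(2)
= 11 * 10 * 9 * 8 * 7 * 6 * 5 * 4 * 3 * 2 * factorial(1)
= 11 * 10 * 9 * 8 * 7 * 6 * 5 * 4 * 3 * 2 * 1
= 39916800

39916800


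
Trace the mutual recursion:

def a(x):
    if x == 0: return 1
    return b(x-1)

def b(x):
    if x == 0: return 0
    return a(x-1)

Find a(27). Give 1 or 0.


a(27) = b(26)
b(26) = a(25)
a(25) = b(24)
b(24) = a(23)
a(23) = b(22)
b(22) = a(21)
a(21) = b(20)
b(20) = a(19)
a(19) = b(18)
b(18) = a(17)
a(17) = b(16)
b(16) = a(15)
a(15) = b(14)
b(14) = a(13)
a(13) = b(12)
b(12) = a(11)
a(11) = b(10)
b(10) = a(9)
a(9) = b(8)
b(8) = a(7)
a(7) = b(6)
b(6) = a(5)
a(5) = b(4)
b(4) = a(3)
a(3) = b(2)
b(2) = a(1)
a(1) = b(0)
b(0) = 0  (base case)
Result: 0

0


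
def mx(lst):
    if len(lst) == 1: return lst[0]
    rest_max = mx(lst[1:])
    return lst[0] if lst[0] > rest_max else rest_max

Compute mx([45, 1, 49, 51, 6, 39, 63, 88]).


mx([45, 1, 49, 51, 6, 39, 63, 88]): compare 45 with mx([1, 49, 51, 6, 39, 63, 88])
mx([1, 49, 51, 6, 39, 63, 88]): compare 1 with mx([49, 51, 6, 39, 63, 88])
mx([49, 51, 6, 39, 63, 88]): compare 49 with mx([51, 6, 39, 63, 88])
mx([51, 6, 39, 63, 88]): compare 51 with mx([6, 39, 63, 88])
mx([6, 39, 63, 88]): compare 6 with mx([39, 63, 88])
mx([39, 63, 88]): compare 39 with mx([63, 88])
mx([63, 88]): compare 63 with mx([88])
mx([88]) = 88  (base case)
Compare 63 with 88 -> 88
Compare 39 with 88 -> 88
Compare 6 with 88 -> 88
Compare 51 with 88 -> 88
Compare 49 with 88 -> 88
Compare 1 with 88 -> 88
Compare 45 with 88 -> 88

88


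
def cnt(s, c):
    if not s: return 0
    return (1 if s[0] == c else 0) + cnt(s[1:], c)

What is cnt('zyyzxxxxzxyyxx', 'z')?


s[0]='z' == 'z' -> 1
s[0]='y' != 'z' -> 0
s[0]='y' != 'z' -> 0
s[0]='z' == 'z' -> 1
s[0]='x' != 'z' -> 0
s[0]='x' != 'z' -> 0
s[0]='x' != 'z' -> 0
s[0]='x' != 'z' -> 0
s[0]='z' == 'z' -> 1
s[0]='x' != 'z' -> 0
s[0]='y' != 'z' -> 0
s[0]='y' != 'z' -> 0
s[0]='x' != 'z' -> 0
s[0]='x' != 'z' -> 0
Sum: 1 + 0 + 0 + 1 + 0 + 0 + 0 + 0 + 1 + 0 + 0 + 0 + 0 + 0 = 3

3


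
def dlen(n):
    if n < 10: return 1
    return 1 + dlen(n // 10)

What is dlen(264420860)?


dlen(264420860) = 1 + dlen(26442086)
dlen(26442086) = 1 + dlen(2644208)
dlen(2644208) = 1 + dlen(264420)
dlen(264420) = 1 + dlen(26442)
dlen(26442) = 1 + dlen(2644)
dlen(2644) = 1 + dlen(264)
dlen(264) = 1 + dlen(26)
dlen(26) = 1 + dlen(2)
dlen(2) = 1  (base case: 2 < 10)
Unwinding: 1 + 1 + 1 + 1 + 1 + 1 + 1 + 1 + 1 = 9

9


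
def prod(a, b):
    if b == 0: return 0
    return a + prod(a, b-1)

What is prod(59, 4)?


prod(59, 4) = 59 + prod(59, 3)
prod(59, 3) = 59 + prod(59, 2)
prod(59, 2) = 59 + prod(59, 1)
prod(59, 1) = 59 + prod(59, 0)
prod(59, 0) = 0  (base case)
Total: 59 + 59 + 59 + 59 + 0 = 236

236


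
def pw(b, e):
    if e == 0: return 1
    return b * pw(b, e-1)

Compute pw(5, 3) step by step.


pw(5, 3)
= 5 * pw(5, 2)
= 5 * 5 * pw(5, 1)
= 5 * 5 * 5 * pw(5, 0)
= 5 * 5 * 5 * 1
= 125

125


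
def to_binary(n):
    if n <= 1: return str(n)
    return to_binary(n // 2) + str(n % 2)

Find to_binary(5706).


to_binary(5706) = to_binary(2853) + '0'
to_binary(2853) = to_binary(1426) + '1'
to_binary(1426) = to_binary(713) + '0'
to_binary(713) = to_binary(356) + '1'
to_binary(356) = to_binary(178) + '0'
to_binary(178) = to_binary(89) + '0'
to_binary(89) = to_binary(44) + '1'
to_binary(44) = to_binary(22) + '0'
to_binary(22) = to_binary(11) + '0'
to_binary(11) = to_binary(5) + '1'
to_binary(5) = to_binary(2) + '1'
to_binary(2) = to_binary(1) + '0'
to_binary(1) = '1'  (base case)
Concatenating: '1' + '0' + '1' + '1' + '0' + '0' + '1' + '0' + '0' + '1' + '0' + '1' + '0' = '1011001001010'

1011001001010


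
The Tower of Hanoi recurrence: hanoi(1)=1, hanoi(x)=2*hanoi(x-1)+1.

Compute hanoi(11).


hanoi(11) = 2 * hanoi(10) + 1
hanoi(10) = 2 * hanoi(9) + 1
hanoi(9) = 2 * hanoi(8) + 1
hanoi(8) = 2 * hanoi(7) + 1
hanoi(7) = 2 * hanoi(6) + 1
hanoi(6) = 2 * hanoi(5) + 1
hanoi(5) = 2 * hanoi(4) + 1
hanoi(4) = 2 * hanoi(3) + 1
hanoi(3) = 2 * hanoi(2) + 1
hanoi(2) = 2 * hanoi(1) + 1
hanoi(1) = 1  (base case)
hanoi(2) = 2 * 1 + 1 = 3
hanoi(3) = 2 * 3 + 1 = 7
hanoi(4) = 2 * 7 + 1 = 15
hanoi(5) = 2 * 15 + 1 = 31
hanoi(6) = 2 * 31 + 1 = 63
hanoi(7) = 2 * 63 + 1 = 127
hanoi(8) = 2 * 127 + 1 = 255
hanoi(9) = 2 * 255 + 1 = 511
hanoi(10) = 2 * 511 + 1 = 1023
hanoi(11) = 2 * 1023 + 1 = 2047

2047


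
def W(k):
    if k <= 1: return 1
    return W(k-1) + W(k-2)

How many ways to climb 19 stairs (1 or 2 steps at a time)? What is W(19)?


Building up from base cases:
W(0) = 1
W(1) = 1
W(2) = W(1) + W(0) = 1 + 1 = 2
W(3) = W(2) + W(1) = 2 + 1 = 3
W(4) = W(3) + W(2) = 3 + 2 = 5
W(5) = W(4) + W(3) = 5 + 3 = 8
W(6) = W(5) + W(4) = 8 + 5 = 13
W(7) = W(6) + W(5) = 13 + 8 = 21
W(8) = W(7) + W(6) = 21 + 13 = 34
W(9) = W(8) + W(7) = 34 + 21 = 55
W(10) = W(9) + W(8) = 55 + 34 = 89
W(11) = W(10) + W(9) = 89 + 55 = 144
W(12) = W(11) + W(10) = 144 + 89 = 233
W(13) = W(12) + W(11) = 233 + 144 = 377
W(14) = W(13) + W(12) = 377 + 233 = 610
W(15) = W(14) + W(13) = 610 + 377 = 987
W(16) = W(15) + W(14) = 987 + 610 = 1597
W(17) = W(16) + W(15) = 1597 + 987 = 2584
W(18) = W(17) + W(16) = 2584 + 1597 = 4181
W(19) = W(18) + W(17) = 4181 + 2584 = 6765

6765


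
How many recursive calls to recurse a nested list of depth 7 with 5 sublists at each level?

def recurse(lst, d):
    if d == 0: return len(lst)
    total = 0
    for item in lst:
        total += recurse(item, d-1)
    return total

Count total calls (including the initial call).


At depth 0 (root): 1 call
At depth 1: each of 1 parents calls recurse on 5 children = 5 calls
At depth 2: each of 5 parents calls recurse on 5 children = 25 calls
At depth 3: each of 25 parents calls recurse on 5 children = 125 calls
At depth 4: each of 125 parents calls recurse on 5 children = 625 calls
At depth 5: each of 625 parents calls recurse on 5 children = 3125 calls
At depth 6: each of 3125 parents calls recurse on 5 children = 15625 calls
At depth 7: each of 15625 parents calls recurse on 5 children = 78125 calls
Total: 1 + 5 + 25 + 125 + 625 + 3125 + 15625 + 78125 = 97656

97656


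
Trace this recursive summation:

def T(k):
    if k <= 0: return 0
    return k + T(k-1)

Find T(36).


T(36)
= 36 + 35 + 34 + 33 + 32 + 31 + 30 + 29 + 28 + 27 + 26 + 25 + 24 + 23 + 22 + 21 + 20 + 19 + 18 + 17 + 16 + 15 + 14 + 13 + 12 + 11 + 10 + 9 + 8 + 7 + 6 + 5 + 4 + 3 + 2 + 1 + T(0)
= 36 + 35 + 34 + 33 + 32 + 31 + 30 + 29 + 28 + 27 + 26 + 25 + 24 + 23 + 22 + 21 + 20 + 19 + 18 + 17 + 16 + 15 + 14 + 13 + 12 + 11 + 10 + 9 + 8 + 7 + 6 + 5 + 4 + 3 + 2 + 1 + 0
= 666

666


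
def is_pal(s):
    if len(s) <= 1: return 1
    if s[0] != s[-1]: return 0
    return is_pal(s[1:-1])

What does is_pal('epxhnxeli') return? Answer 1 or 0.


is_pal('epxhnxeli'): s[0]='e' != s[-1]='i' -> return 0
Result: 0 (not a palindrome)

0


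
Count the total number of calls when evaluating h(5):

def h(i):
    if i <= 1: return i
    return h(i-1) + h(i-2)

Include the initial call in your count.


Let C(n) = total calls for h(n)
C(0) = 1, C(1) = 1
C(2) = 1 + C(1) + C(0) = 1 + 1 + 1 = 3
C(3) = 1 + C(2) + C(1) = 1 + 3 + 1 = 5
C(4) = 1 + C(3) + C(2) = 1 + 5 + 3 = 9
C(5) = 1 + C(4) + C(3) = 1 + 9 + 5 = 15

15


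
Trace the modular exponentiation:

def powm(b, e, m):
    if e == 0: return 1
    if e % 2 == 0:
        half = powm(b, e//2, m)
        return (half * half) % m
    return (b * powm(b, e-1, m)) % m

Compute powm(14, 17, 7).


powm(14, 17, 7): e is odd, compute powm(14, 16, 7)
  powm(14, 16, 7): e is even, compute powm(14, 8, 7)
    powm(14, 8, 7): e is even, compute powm(14, 4, 7)
      powm(14, 4, 7): e is even, compute powm(14, 2, 7)
        powm(14, 2, 7): e is even, compute powm(14, 1, 7)
          powm(14, 1, 7): e is odd, compute powm(14, 0, 7)
          powm(14, 0, 7) = 1
          (14 * 1) % 7 = 0
        half=0, (0*0) % 7 = 0
      half=0, (0*0) % 7 = 0
    half=0, (0*0) % 7 = 0
  half=0, (0*0) % 7 = 0
(14 * 0) % 7 = 0

0


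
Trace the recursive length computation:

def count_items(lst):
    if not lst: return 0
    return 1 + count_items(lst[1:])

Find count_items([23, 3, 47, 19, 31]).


count_items([23, 3, 47, 19, 31]) = 1 + count_items([3, 47, 19, 31])
count_items([3, 47, 19, 31]) = 1 + count_items([47, 19, 31])
count_items([47, 19, 31]) = 1 + count_items([19, 31])
count_items([19, 31]) = 1 + count_items([31])
count_items([31]) = 1 + count_items([])
count_items([]) = 0  (base case)
Unwinding: 1 + 1 + 1 + 1 + 1 + 0 = 5

5


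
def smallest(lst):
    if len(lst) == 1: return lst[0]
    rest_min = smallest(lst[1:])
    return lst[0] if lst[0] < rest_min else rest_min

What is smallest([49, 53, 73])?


smallest([49, 53, 73]): compare 49 with smallest([53, 73])
smallest([53, 73]): compare 53 with smallest([73])
smallest([73]) = 73  (base case)
Compare 53 with 73 -> 53
Compare 49 with 53 -> 49

49


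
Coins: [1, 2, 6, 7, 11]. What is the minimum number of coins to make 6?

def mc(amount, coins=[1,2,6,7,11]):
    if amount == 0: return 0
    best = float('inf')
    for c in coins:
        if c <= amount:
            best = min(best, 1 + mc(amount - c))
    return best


Building up with DP:
mc(0) = 0
mc(1) = min(1+mc(0)=1+0=1) = 1
mc(2) = min(1+mc(1)=1+1=2, 1+mc(0)=1+0=1) = 1
mc(3) = min(1+mc(2)=1+1=2, 1+mc(1)=1+1=2) = 2
mc(4) = min(1+mc(3)=1+2=3, 1+mc(2)=1+1=2) = 2
mc(5) = min(1+mc(4)=1+2=3, 1+mc(3)=1+2=3) = 3
mc(6) = min(1+mc(5)=1+3=4, 1+mc(4)=1+2=3, 1+mc(0)=1+0=1) = 1

1


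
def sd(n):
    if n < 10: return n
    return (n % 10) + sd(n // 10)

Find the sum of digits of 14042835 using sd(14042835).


sd(14042835) = 5 + sd(1404283)
sd(1404283) = 3 + sd(140428)
sd(140428) = 8 + sd(14042)
sd(14042) = 2 + sd(1404)
sd(1404) = 4 + sd(140)
sd(140) = 0 + sd(14)
sd(14) = 4 + sd(1)
sd(1) = 1  (base case)
Total: 5 + 3 + 8 + 2 + 4 + 0 + 4 + 1 = 27

27


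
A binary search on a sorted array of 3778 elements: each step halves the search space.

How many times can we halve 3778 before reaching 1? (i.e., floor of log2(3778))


3778 / 2 = 1889
1889 / 2 = 944
944 / 2 = 472
472 / 2 = 236
236 / 2 = 118
118 / 2 = 59
59 / 2 = 29
29 / 2 = 14
14 / 2 = 7
7 / 2 = 3
3 / 2 = 1
Reached 1 after 11 halvings

11


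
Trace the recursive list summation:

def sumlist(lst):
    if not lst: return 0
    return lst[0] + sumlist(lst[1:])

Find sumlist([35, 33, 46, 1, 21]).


sumlist([35, 33, 46, 1, 21]) = 35 + sumlist([33, 46, 1, 21])
sumlist([33, 46, 1, 21]) = 33 + sumlist([46, 1, 21])
sumlist([46, 1, 21]) = 46 + sumlist([1, 21])
sumlist([1, 21]) = 1 + sumlist([21])
sumlist([21]) = 21 + sumlist([])
sumlist([]) = 0  (base case)
Total: 35 + 33 + 46 + 1 + 21 + 0 = 136

136


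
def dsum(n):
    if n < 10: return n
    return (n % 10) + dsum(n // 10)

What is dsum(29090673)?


dsum(29090673) = 3 + dsum(2909067)
dsum(2909067) = 7 + dsum(290906)
dsum(290906) = 6 + dsum(29090)
dsum(29090) = 0 + dsum(2909)
dsum(2909) = 9 + dsum(290)
dsum(290) = 0 + dsum(29)
dsum(29) = 9 + dsum(2)
dsum(2) = 2  (base case)
Total: 3 + 7 + 6 + 0 + 9 + 0 + 9 + 2 = 36

36


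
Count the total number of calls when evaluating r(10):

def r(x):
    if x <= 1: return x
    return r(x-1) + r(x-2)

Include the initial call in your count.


Let C(n) = total calls for r(n)
C(0) = 1, C(1) = 1
C(2) = 1 + C(1) + C(0) = 1 + 1 + 1 = 3
C(3) = 1 + C(2) + C(1) = 1 + 3 + 1 = 5
C(4) = 1 + C(3) + C(2) = 1 + 5 + 3 = 9
C(5) = 1 + C(4) + C(3) = 1 + 9 + 5 = 15
C(6) = 1 + C(5) + C(4) = 1 + 15 + 9 = 25
C(7) = 1 + C(6) + C(5) = 1 + 25 + 15 = 41
C(8) = 1 + C(7) + C(6) = 1 + 41 + 25 = 67
C(9) = 1 + C(8) + C(7) = 1 + 67 + 41 = 109
C(10) = 1 + C(9) + C(8) = 1 + 109 + 67 = 177

177


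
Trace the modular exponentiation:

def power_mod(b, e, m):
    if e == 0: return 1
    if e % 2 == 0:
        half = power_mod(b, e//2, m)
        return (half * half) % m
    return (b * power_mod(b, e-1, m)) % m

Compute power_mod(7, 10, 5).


power_mod(7, 10, 5): e is even, compute power_mod(7, 5, 5)
  power_mod(7, 5, 5): e is odd, compute power_mod(7, 4, 5)
    power_mod(7, 4, 5): e is even, compute power_mod(7, 2, 5)
      power_mod(7, 2, 5): e is even, compute power_mod(7, 1, 5)
        power_mod(7, 1, 5): e is odd, compute power_mod(7, 0, 5)
          power_mod(7, 0, 5) = 1
        (7 * 1) % 5 = 2
      half=2, (2*2) % 5 = 4
    half=4, (4*4) % 5 = 1
  (7 * 1) % 5 = 2
half=2, (2*2) % 5 = 4

4


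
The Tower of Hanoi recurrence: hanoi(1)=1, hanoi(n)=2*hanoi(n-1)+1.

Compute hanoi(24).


hanoi(24) = 2 * hanoi(23) + 1
hanoi(23) = 2 * hanoi(22) + 1
hanoi(22) = 2 * hanoi(21) + 1
hanoi(21) = 2 * hanoi(20) + 1
hanoi(20) = 2 * hanoi(19) + 1
hanoi(19) = 2 * hanoi(18) + 1
hanoi(18) = 2 * hanoi(17) + 1
hanoi(17) = 2 * hanoi(16) + 1
hanoi(16) = 2 * hanoi(15) + 1
hanoi(15) = 2 * hanoi(14) + 1
hanoi(14) = 2 * hanoi(13) + 1
hanoi(13) = 2 * hanoi(12) + 1
hanoi(12) = 2 * hanoi(11) + 1
hanoi(11) = 2 * hanoi(10) + 1
hanoi(10) = 2 * hanoi(9) + 1
hanoi(9) = 2 * hanoi(8) + 1
hanoi(8) = 2 * hanoi(7) + 1
hanoi(7) = 2 * hanoi(6) + 1
hanoi(6) = 2 * hanoi(5) + 1
hanoi(5) = 2 * hanoi(4) + 1
hanoi(4) = 2 * hanoi(3) + 1
hanoi(3) = 2 * hanoi(2) + 1
hanoi(2) = 2 * hanoi(1) + 1
hanoi(1) = 1  (base case)
hanoi(2) = 2 * 1 + 1 = 3
hanoi(3) = 2 * 3 + 1 = 7
hanoi(4) = 2 * 7 + 1 = 15
hanoi(5) = 2 * 15 + 1 = 31
hanoi(6) = 2 * 31 + 1 = 63
hanoi(7) = 2 * 63 + 1 = 127
hanoi(8) = 2 * 127 + 1 = 255
hanoi(9) = 2 * 255 + 1 = 511
hanoi(10) = 2 * 511 + 1 = 1023
hanoi(11) = 2 * 1023 + 1 = 2047
hanoi(12) = 2 * 2047 + 1 = 4095
hanoi(13) = 2 * 4095 + 1 = 8191
hanoi(14) = 2 * 8191 + 1 = 16383
hanoi(15) = 2 * 16383 + 1 = 32767
hanoi(16) = 2 * 32767 + 1 = 65535
hanoi(17) = 2 * 65535 + 1 = 131071
hanoi(18) = 2 * 131071 + 1 = 262143
hanoi(19) = 2 * 262143 + 1 = 524287
hanoi(20) = 2 * 524287 + 1 = 1048575
hanoi(21) = 2 * 1048575 + 1 = 2097151
hanoi(22) = 2 * 2097151 + 1 = 4194303
hanoi(23) = 2 * 4194303 + 1 = 8388607
hanoi(24) = 2 * 8388607 + 1 = 16777215

16777215


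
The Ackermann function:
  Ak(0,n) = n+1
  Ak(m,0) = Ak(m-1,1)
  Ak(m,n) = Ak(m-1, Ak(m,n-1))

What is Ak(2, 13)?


Ak(2, 13) = Ak(1, Ak(2, 12))
  Ak(2, 12) = Ak(1, Ak(2, 11))
    Ak(2, 11) = Ak(1, Ak(2, 10))
      Ak(2, 10) = Ak(1, Ak(2, 9))
        Ak(2, 9) = Ak(1, Ak(2, 8))
          Ak(2, 8) = Ak(1, Ak(2, 7))
          Ak(2, 7) = Ak(1, Ak(2, 6))
          Ak(2, 6) = Ak(1, Ak(2, 5))
          Ak(2, 5) = Ak(1, Ak(2, 4))
          Ak(2, 4) = Ak(1, Ak(2, 3))
          Ak(2, 3) = Ak(1, Ak(2, 2))
          Ak(2, 2) = Ak(1, Ak(2, 1))
          Ak(2, 1) = Ak(1, Ak(2, 0))
          Ak(2, 0) = Ak(1, 1)
          Ak(1, 1) = Ak(0, Ak(1, 0))
          Ak(1, 0) = Ak(0, 1)
          Ak(0, 1) = 2
            = Ak(0, 2)
          Ak(0, 2) = 3
            = Ak(1, 3)
          Ak(1, 3) = Ak(0, Ak(1, 2))
          Ak(1, 2) = Ak(0, Ak(1, 1))
          Ak(1, 1) = Ak(0, Ak(1, 0))
          Ak(1, 0) = Ak(0, 1)
          Ak(0, 1) = 2
... (trace truncated)
Result: Ak(2, 13) = 29

29


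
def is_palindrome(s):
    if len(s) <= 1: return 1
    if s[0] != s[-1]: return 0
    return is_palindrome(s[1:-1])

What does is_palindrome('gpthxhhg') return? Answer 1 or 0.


is_palindrome('gpthxhhg'): s[0]='g' == s[-1]='g' -> check is_palindrome('pthxhh')
is_palindrome('pthxhh'): s[0]='p' != s[-1]='h' -> return 0
Result: 0 (not a palindrome)

0


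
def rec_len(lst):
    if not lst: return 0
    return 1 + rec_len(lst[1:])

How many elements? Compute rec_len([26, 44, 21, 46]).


rec_len([26, 44, 21, 46]) = 1 + rec_len([44, 21, 46])
rec_len([44, 21, 46]) = 1 + rec_len([21, 46])
rec_len([21, 46]) = 1 + rec_len([46])
rec_len([46]) = 1 + rec_len([])
rec_len([]) = 0  (base case)
Unwinding: 1 + 1 + 1 + 1 + 0 = 4

4


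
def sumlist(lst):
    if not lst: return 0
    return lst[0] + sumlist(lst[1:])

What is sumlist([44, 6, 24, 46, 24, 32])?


sumlist([44, 6, 24, 46, 24, 32]) = 44 + sumlist([6, 24, 46, 24, 32])
sumlist([6, 24, 46, 24, 32]) = 6 + sumlist([24, 46, 24, 32])
sumlist([24, 46, 24, 32]) = 24 + sumlist([46, 24, 32])
sumlist([46, 24, 32]) = 46 + sumlist([24, 32])
sumlist([24, 32]) = 24 + sumlist([32])
sumlist([32]) = 32 + sumlist([])
sumlist([]) = 0  (base case)
Total: 44 + 6 + 24 + 46 + 24 + 32 + 0 = 176

176


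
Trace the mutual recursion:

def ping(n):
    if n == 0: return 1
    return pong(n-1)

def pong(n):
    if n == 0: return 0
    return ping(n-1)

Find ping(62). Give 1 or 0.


ping(62) = pong(61)
pong(61) = ping(60)
ping(60) = pong(59)
pong(59) = ping(58)
ping(58) = pong(57)
pong(57) = ping(56)
ping(56) = pong(55)
pong(55) = ping(54)
ping(54) = pong(53)
pong(53) = ping(52)
ping(52) = pong(51)
pong(51) = ping(50)
ping(50) = pong(49)
pong(49) = ping(48)
ping(48) = pong(47)
pong(47) = ping(46)
ping(46) = pong(45)
pong(45) = ping(44)
ping(44) = pong(43)
pong(43) = ping(42)
ping(42) = pong(41)
pong(41) = ping(40)
ping(40) = pong(39)
pong(39) = ping(38)
ping(38) = pong(37)
pong(37) = ping(36)
ping(36) = pong(35)
pong(35) = ping(34)
ping(34) = pong(33)
pong(33) = ping(32)
ping(32) = pong(31)
pong(31) = ping(30)
ping(30) = pong(29)
pong(29) = ping(28)
ping(28) = pong(27)
pong(27) = ping(26)
ping(26) = pong(25)
pong(25) = ping(24)
ping(24) = pong(23)
pong(23) = ping(22)
ping(22) = pong(21)
pong(21) = ping(20)
ping(20) = pong(19)
pong(19) = ping(18)
ping(18) = pong(17)
pong(17) = ping(16)
ping(16) = pong(15)
pong(15) = ping(14)
ping(14) = pong(13)
pong(13) = ping(12)
ping(12) = pong(11)
pong(11) = ping(10)
ping(10) = pong(9)
pong(9) = ping(8)
ping(8) = pong(7)
pong(7) = ping(6)
ping(6) = pong(5)
pong(5) = ping(4)
ping(4) = pong(3)
pong(3) = ping(2)
ping(2) = pong(1)
pong(1) = ping(0)
ping(0) = 1  (base case)
Result: 1

1


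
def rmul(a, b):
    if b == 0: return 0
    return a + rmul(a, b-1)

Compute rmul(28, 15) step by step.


rmul(28, 15) = 28 + rmul(28, 14)
rmul(28, 14) = 28 + rmul(28, 13)
rmul(28, 13) = 28 + rmul(28, 12)
rmul(28, 12) = 28 + rmul(28, 11)
rmul(28, 11) = 28 + rmul(28, 10)
rmul(28, 10) = 28 + rmul(28, 9)
rmul(28, 9) = 28 + rmul(28, 8)
rmul(28, 8) = 28 + rmul(28, 7)
rmul(28, 7) = 28 + rmul(28, 6)
rmul(28, 6) = 28 + rmul(28, 5)
rmul(28, 5) = 28 + rmul(28, 4)
rmul(28, 4) = 28 + rmul(28, 3)
rmul(28, 3) = 28 + rmul(28, 2)
rmul(28, 2) = 28 + rmul(28, 1)
rmul(28, 1) = 28 + rmul(28, 0)
rmul(28, 0) = 0  (base case)
Total: 28 + 28 + 28 + 28 + 28 + 28 + 28 + 28 + 28 + 28 + 28 + 28 + 28 + 28 + 28 + 0 = 420

420


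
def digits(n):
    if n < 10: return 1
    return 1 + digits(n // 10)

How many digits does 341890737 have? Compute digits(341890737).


digits(341890737) = 1 + digits(34189073)
digits(34189073) = 1 + digits(3418907)
digits(3418907) = 1 + digits(341890)
digits(341890) = 1 + digits(34189)
digits(34189) = 1 + digits(3418)
digits(3418) = 1 + digits(341)
digits(341) = 1 + digits(34)
digits(34) = 1 + digits(3)
digits(3) = 1  (base case: 3 < 10)
Unwinding: 1 + 1 + 1 + 1 + 1 + 1 + 1 + 1 + 1 = 9

9


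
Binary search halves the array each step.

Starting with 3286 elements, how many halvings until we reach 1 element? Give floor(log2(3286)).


3286 / 2 = 1643
1643 / 2 = 821
821 / 2 = 410
410 / 2 = 205
205 / 2 = 102
102 / 2 = 51
51 / 2 = 25
25 / 2 = 12
12 / 2 = 6
6 / 2 = 3
3 / 2 = 1
Reached 1 after 11 halvings

11


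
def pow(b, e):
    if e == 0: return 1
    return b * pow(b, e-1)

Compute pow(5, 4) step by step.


pow(5, 4)
= 5 * pow(5, 3)
= 5 * 5 * pow(5, 2)
= 5 * 5 * 5 * pow(5, 1)
= 5 * 5 * 5 * 5 * pow(5, 0)
= 5 * 5 * 5 * 5 * 1
= 625

625


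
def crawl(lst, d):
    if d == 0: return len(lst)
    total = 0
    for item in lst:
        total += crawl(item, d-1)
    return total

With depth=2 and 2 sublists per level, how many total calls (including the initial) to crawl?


At depth 0 (root): 1 call
At depth 1: each of 1 parents calls crawl on 2 children = 2 calls
At depth 2: each of 2 parents calls crawl on 2 children = 4 calls
Total: 1 + 2 + 4 = 7

7


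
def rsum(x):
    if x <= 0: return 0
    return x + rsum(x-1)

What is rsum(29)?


rsum(29)
= 29 + 28 + 27 + 26 + 25 + 24 + 23 + 22 + 21 + 20 + 19 + 18 + 17 + 16 + 15 + 14 + 13 + 12 + 11 + 10 + 9 + 8 + 7 + 6 + 5 + 4 + 3 + 2 + 1 + rsum(0)
= 29 + 28 + 27 + 26 + 25 + 24 + 23 + 22 + 21 + 20 + 19 + 18 + 17 + 16 + 15 + 14 + 13 + 12 + 11 + 10 + 9 + 8 + 7 + 6 + 5 + 4 + 3 + 2 + 1 + 0
= 435

435


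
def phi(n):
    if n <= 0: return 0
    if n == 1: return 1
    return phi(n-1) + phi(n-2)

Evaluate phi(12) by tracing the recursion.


Computing phi(12) bottom-up:
phi(0) = 0
phi(1) = 1
phi(2) = phi(1) + phi(0) = 1 + 0 = 1
phi(3) = phi(2) + phi(1) = 1 + 1 = 2
phi(4) = phi(3) + phi(2) = 2 + 1 = 3
phi(5) = phi(4) + phi(3) = 3 + 2 = 5
phi(6) = phi(5) + phi(4) = 5 + 3 = 8
phi(7) = phi(6) + phi(5) = 8 + 5 = 13
phi(8) = phi(7) + phi(6) = 13 + 8 = 21
phi(9) = phi(8) + phi(7) = 21 + 13 = 34
phi(10) = phi(9) + phi(8) = 34 + 21 = 55
phi(11) = phi(10) + phi(9) = 55 + 34 = 89
phi(12) = phi(11) + phi(10) = 89 + 55 = 144

144


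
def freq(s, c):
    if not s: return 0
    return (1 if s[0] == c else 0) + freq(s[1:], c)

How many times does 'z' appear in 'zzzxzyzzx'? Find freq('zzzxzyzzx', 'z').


s[0]='z' == 'z' -> 1
s[0]='z' == 'z' -> 1
s[0]='z' == 'z' -> 1
s[0]='x' != 'z' -> 0
s[0]='z' == 'z' -> 1
s[0]='y' != 'z' -> 0
s[0]='z' == 'z' -> 1
s[0]='z' == 'z' -> 1
s[0]='x' != 'z' -> 0
Sum: 1 + 1 + 1 + 0 + 1 + 0 + 1 + 1 + 0 = 6

6


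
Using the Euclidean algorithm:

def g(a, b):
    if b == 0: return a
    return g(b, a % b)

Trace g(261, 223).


g(261, 223) = g(223, 38)
g(223, 38) = g(38, 33)
g(38, 33) = g(33, 5)
g(33, 5) = g(5, 3)
g(5, 3) = g(3, 2)
g(3, 2) = g(2, 1)
g(2, 1) = g(1, 0)
g(1, 0) = 1  (base case)

1


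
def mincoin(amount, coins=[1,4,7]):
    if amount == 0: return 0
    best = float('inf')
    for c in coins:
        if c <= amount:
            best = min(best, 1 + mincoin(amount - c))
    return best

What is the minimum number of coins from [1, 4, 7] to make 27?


Building up with DP:
mincoin(0) = 0
mincoin(1) = min(1+mincoin(0)=1+0=1) = 1
mincoin(2) = min(1+mincoin(1)=1+1=2) = 2
mincoin(3) = min(1+mincoin(2)=1+2=3) = 3
mincoin(4) = min(1+mincoin(3)=1+3=4, 1+mincoin(0)=1+0=1) = 1
mincoin(5) = min(1+mincoin(4)=1+1=2, 1+mincoin(1)=1+1=2) = 2
mincoin(6) = min(1+mincoin(5)=1+2=3, 1+mincoin(2)=1+2=3) = 3
mincoin(7) = min(1+mincoin(6)=1+3=4, 1+mincoin(3)=1+3=4, 1+mincoin(0)=1+0=1) = 1
mincoin(8) = min(1+mincoin(7)=1+1=2, 1+mincoin(4)=1+1=2, 1+mincoin(1)=1+1=2) = 2
mincoin(9) = min(1+mincoin(8)=1+2=3, 1+mincoin(5)=1+2=3, 1+mincoin(2)=1+2=3) = 3
mincoin(10) = min(1+mincoin(9)=1+3=4, 1+mincoin(6)=1+3=4, 1+mincoin(3)=1+3=4) = 4
mincoin(11) = min(1+mincoin(10)=1+4=5, 1+mincoin(7)=1+1=2, 1+mincoin(4)=1+1=2) = 2
mincoin(12) = min(1+mincoin(11)=1+2=3, 1+mincoin(8)=1+2=3, 1+mincoin(5)=1+2=3) = 3
mincoin(13) = min(1+mincoin(12)=1+3=4, 1+mincoin(9)=1+3=4, 1+mincoin(6)=1+3=4) = 4
mincoin(14) = min(1+mincoin(13)=1+4=5, 1+mincoin(10)=1+4=5, 1+mincoin(7)=1+1=2) = 2
mincoin(15) = min(1+mincoin(14)=1+2=3, 1+mincoin(11)=1+2=3, 1+mincoin(8)=1+2=3) = 3
mincoin(16) = min(1+mincoin(15)=1+3=4, 1+mincoin(12)=1+3=4, 1+mincoin(9)=1+3=4) = 4
mincoin(17) = min(1+mincoin(16)=1+4=5, 1+mincoin(13)=1+4=5, 1+mincoin(10)=1+4=5) = 5
mincoin(18) = min(1+mincoin(17)=1+5=6, 1+mincoin(14)=1+2=3, 1+mincoin(11)=1+2=3) = 3
mincoin(19) = min(1+mincoin(18)=1+3=4, 1+mincoin(15)=1+3=4, 1+mincoin(12)=1+3=4) = 4
mincoin(20) = min(1+mincoin(19)=1+4=5, 1+mincoin(16)=1+4=5, 1+mincoin(13)=1+4=5) = 5
mincoin(21) = min(1+mincoin(20)=1+5=6, 1+mincoin(17)=1+5=6, 1+mincoin(14)=1+2=3) = 3
mincoin(22) = min(1+mincoin(21)=1+3=4, 1+mincoin(18)=1+3=4, 1+mincoin(15)=1+3=4) = 4
mincoin(23) = min(1+mincoin(22)=1+4=5, 1+mincoin(19)=1+4=5, 1+mincoin(16)=1+4=5) = 5
mincoin(24) = min(1+mincoin(23)=1+5=6, 1+mincoin(20)=1+5=6, 1+mincoin(17)=1+5=6) = 6
mincoin(25) = min(1+mincoin(24)=1+6=7, 1+mincoin(21)=1+3=4, 1+mincoin(18)=1+3=4) = 4
mincoin(26) = min(1+mincoin(25)=1+4=5, 1+mincoin(22)=1+4=5, 1+mincoin(19)=1+4=5) = 5
mincoin(27) = min(1+mincoin(26)=1+5=6, 1+mincoin(23)=1+5=6, 1+mincoin(20)=1+5=6) = 6

6
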